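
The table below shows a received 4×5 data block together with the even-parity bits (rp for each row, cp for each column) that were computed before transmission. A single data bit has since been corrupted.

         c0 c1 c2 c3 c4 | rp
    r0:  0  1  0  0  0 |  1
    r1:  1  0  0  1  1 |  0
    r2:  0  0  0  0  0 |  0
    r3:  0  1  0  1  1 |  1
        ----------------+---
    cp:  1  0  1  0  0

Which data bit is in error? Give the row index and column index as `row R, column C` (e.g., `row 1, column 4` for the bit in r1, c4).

Recompute each row's even parity and compare to rp:
  r0: data parity 1, sent rp 1 → ok
  r1: data parity 1, sent rp 0 → mismatch
  r2: data parity 0, sent rp 0 → ok
  r3: data parity 1, sent rp 1 → ok
Recompute each column's even parity and compare to cp:
  c0: data parity 1, sent cp 1 → ok
  c1: data parity 0, sent cp 0 → ok
  c2: data parity 0, sent cp 1 → mismatch
  c3: data parity 0, sent cp 0 → ok
  c4: data parity 0, sent cp 0 → ok
Exactly one row (r1) and one column (c2) fail → the flipped bit is at their intersection.

row 1, column 2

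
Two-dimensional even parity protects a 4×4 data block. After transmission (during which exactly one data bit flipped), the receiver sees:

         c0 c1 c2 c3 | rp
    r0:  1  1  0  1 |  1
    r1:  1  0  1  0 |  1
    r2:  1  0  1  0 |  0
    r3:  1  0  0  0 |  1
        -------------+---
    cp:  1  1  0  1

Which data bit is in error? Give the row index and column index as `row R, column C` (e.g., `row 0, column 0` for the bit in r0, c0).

row 1, column 0

Recompute each row's even parity and compare to rp:
  r0: data parity 1, sent rp 1 → ok
  r1: data parity 0, sent rp 1 → mismatch
  r2: data parity 0, sent rp 0 → ok
  r3: data parity 1, sent rp 1 → ok
Recompute each column's even parity and compare to cp:
  c0: data parity 0, sent cp 1 → mismatch
  c1: data parity 1, sent cp 1 → ok
  c2: data parity 0, sent cp 0 → ok
  c3: data parity 1, sent cp 1 → ok
Exactly one row (r1) and one column (c0) fail → the flipped bit is at their intersection.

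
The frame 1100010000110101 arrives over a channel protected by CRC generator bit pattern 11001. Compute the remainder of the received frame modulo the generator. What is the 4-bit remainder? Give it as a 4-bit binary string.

Modulo-2 division of 1100010000110101 by 11001:
  pos 0: 11000 XOR 11001 = 00001
  pos 4: 11000 XOR 11001 = 00001
  pos 8: 10110 XOR 11001 = 01111
  pos 9: 11111 XOR 11001 = 00110
  pos 11: 11001 XOR 11001 = 00000
Remainder = 0000 (zero — the frame passes the CRC check).

0000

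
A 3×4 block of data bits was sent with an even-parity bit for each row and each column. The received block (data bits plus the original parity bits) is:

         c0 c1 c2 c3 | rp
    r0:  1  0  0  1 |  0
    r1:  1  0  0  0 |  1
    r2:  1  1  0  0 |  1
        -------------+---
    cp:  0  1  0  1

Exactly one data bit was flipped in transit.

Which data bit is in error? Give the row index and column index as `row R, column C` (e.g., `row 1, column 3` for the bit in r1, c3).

Recompute each row's even parity and compare to rp:
  r0: data parity 0, sent rp 0 → ok
  r1: data parity 1, sent rp 1 → ok
  r2: data parity 0, sent rp 1 → mismatch
Recompute each column's even parity and compare to cp:
  c0: data parity 1, sent cp 0 → mismatch
  c1: data parity 1, sent cp 1 → ok
  c2: data parity 0, sent cp 0 → ok
  c3: data parity 1, sent cp 1 → ok
Exactly one row (r2) and one column (c0) fail → the flipped bit is at their intersection.

row 2, column 0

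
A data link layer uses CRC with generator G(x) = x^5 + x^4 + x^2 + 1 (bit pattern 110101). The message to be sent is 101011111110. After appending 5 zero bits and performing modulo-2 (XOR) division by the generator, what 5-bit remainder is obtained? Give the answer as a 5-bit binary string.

10110

Append 5 zeros: 10101111111000000. Divide by 110101 (XOR where the leading bit is 1):
  pos 0: 101011 XOR 110101 = 011110
  pos 1: 111101 XOR 110101 = 001000
  pos 3: 100011 XOR 110101 = 010110
  pos 4: 101101 XOR 110101 = 011000
  pos 5: 110001 XOR 110101 = 000100
  pos 8: 100000 XOR 110101 = 010101
  pos 9: 101010 XOR 110101 = 011111
  pos 10: 111110 XOR 110101 = 001011
Remainder (last 5 bits) = 10110. This is the CRC / FCS.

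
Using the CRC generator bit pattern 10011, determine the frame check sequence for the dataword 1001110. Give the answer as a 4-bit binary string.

0110

Append 4 zeros: 10011100000. Divide by 10011 (XOR where the leading bit is 1):
  pos 0: 10011 XOR 10011 = 00000
  pos 5: 10000 XOR 10011 = 00011
Remainder (last 4 bits) = 0110. This is the CRC / FCS.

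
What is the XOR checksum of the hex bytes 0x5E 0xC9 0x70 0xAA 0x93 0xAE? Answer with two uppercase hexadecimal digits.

XOR the bytes together:
  start with 0x5E
  0x5E ⊕ 0xC9 = 0x97
  0x97 ⊕ 0x70 = 0xE7
  0xE7 ⊕ 0xAA = 0x4D
  0x4D ⊕ 0x93 = 0xDE
  0xDE ⊕ 0xAE = 0x70

70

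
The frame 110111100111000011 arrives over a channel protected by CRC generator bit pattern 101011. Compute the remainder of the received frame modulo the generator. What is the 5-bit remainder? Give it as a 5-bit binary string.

Modulo-2 division of 110111100111000011 by 101011:
  pos 0: 110111 XOR 101011 = 011100
  pos 1: 111001 XOR 101011 = 010010
  pos 2: 100100 XOR 101011 = 001111
  pos 4: 111101 XOR 101011 = 010110
  pos 5: 101101 XOR 101011 = 000110
  pos 8: 110100 XOR 101011 = 011111
  pos 9: 111110 XOR 101011 = 010101
  pos 10: 101010 XOR 101011 = 000001
Remainder = 00111 (nonzero — an error is detected).

00111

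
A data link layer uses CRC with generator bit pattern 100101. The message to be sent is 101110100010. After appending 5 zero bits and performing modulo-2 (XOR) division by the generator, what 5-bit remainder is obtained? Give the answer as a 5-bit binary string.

Append 5 zeros: 10111010001000000. Divide by 100101 (XOR where the leading bit is 1):
  pos 0: 101110 XOR 100101 = 001011
  pos 2: 101110 XOR 100101 = 001011
  pos 4: 101100 XOR 100101 = 001001
  pos 6: 100110 XOR 100101 = 000011
  pos 10: 110000 XOR 100101 = 010101
  pos 11: 101010 XOR 100101 = 001111
Remainder (last 5 bits) = 01111. This is the CRC / FCS.

01111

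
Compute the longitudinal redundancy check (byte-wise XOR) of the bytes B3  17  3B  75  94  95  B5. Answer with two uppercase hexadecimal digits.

XOR the bytes together:
  start with 0xB3
  0xB3 ⊕ 0x17 = 0xA4
  0xA4 ⊕ 0x3B = 0x9F
  0x9F ⊕ 0x75 = 0xEA
  0xEA ⊕ 0x94 = 0x7E
  0x7E ⊕ 0x95 = 0xEB
  0xEB ⊕ 0xB5 = 0x5E

5E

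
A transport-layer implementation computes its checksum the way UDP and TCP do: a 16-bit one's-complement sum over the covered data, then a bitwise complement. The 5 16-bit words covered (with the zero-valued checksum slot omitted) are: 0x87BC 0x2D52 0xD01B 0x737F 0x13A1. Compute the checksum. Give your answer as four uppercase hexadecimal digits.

F3B4

One's-complement addition (fold any carry out of bit 15 back into bit 0):
  0x87BC + 0x2D52 = 0x0B50E
  0xB50E + 0xD01B = 0x18529 → wrap carry → 0x852A
  0x852A + 0x737F = 0x0F8A9
  0xF8A9 + 0x13A1 = 0x10C4A → wrap carry → 0x0C4B
One's-complement sum = 0x0C4B.
Checksum = ~0x0C4B & 0xFFFF = 0xF3B4.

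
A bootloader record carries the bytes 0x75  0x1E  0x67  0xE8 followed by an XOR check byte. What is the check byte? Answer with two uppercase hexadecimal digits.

E4

XOR the bytes together:
  start with 0x75
  0x75 ⊕ 0x1E = 0x6B
  0x6B ⊕ 0x67 = 0x0C
  0x0C ⊕ 0xE8 = 0xE4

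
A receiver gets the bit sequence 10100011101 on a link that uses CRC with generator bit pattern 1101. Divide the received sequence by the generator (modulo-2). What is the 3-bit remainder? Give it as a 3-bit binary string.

Modulo-2 division of 10100011101 by 1101:
  pos 0: 1010 XOR 1101 = 0111
  pos 1: 1110 XOR 1101 = 0011
  pos 3: 1101 XOR 1101 = 0000
  pos 7: 1101 XOR 1101 = 0000
Remainder = 000 (zero — the frame passes the CRC check).

000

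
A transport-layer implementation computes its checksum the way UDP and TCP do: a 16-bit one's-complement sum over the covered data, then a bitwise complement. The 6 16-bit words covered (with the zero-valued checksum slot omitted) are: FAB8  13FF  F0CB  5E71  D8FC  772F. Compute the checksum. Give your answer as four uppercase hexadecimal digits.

51DE

One's-complement addition (fold any carry out of bit 15 back into bit 0):
  0xFAB8 + 0x13FF = 0x10EB7 → wrap carry → 0x0EB8
  0x0EB8 + 0xF0CB = 0x0FF83
  0xFF83 + 0x5E71 = 0x15DF4 → wrap carry → 0x5DF5
  0x5DF5 + 0xD8FC = 0x136F1 → wrap carry → 0x36F2
  0x36F2 + 0x772F = 0x0AE21
One's-complement sum = 0xAE21.
Checksum = ~0xAE21 & 0xFFFF = 0x51DE.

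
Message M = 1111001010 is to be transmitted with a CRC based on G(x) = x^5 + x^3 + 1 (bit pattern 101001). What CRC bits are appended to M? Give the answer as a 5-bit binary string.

Append 5 zeros: 111100101000000. Divide by 101001 (XOR where the leading bit is 1):
  pos 0: 111100 XOR 101001 = 010101
  pos 1: 101011 XOR 101001 = 000010
  pos 5: 100100 XOR 101001 = 001101
  pos 7: 110100 XOR 101001 = 011101
  pos 8: 111010 XOR 101001 = 010011
  pos 9: 100110 XOR 101001 = 001111
Remainder (last 5 bits) = 01111. This is the CRC / FCS.

01111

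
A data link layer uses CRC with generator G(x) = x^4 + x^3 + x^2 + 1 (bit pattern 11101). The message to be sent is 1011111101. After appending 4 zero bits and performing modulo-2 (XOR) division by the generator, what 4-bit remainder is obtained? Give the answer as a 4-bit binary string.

Append 4 zeros: 10111111010000. Divide by 11101 (XOR where the leading bit is 1):
  pos 0: 10111 XOR 11101 = 01010
  pos 1: 10101 XOR 11101 = 01000
  pos 2: 10001 XOR 11101 = 01100
  pos 3: 11001 XOR 11101 = 00100
  pos 5: 10001 XOR 11101 = 01100
  pos 6: 11000 XOR 11101 = 00101
  pos 8: 10100 XOR 11101 = 01001
  pos 9: 10010 XOR 11101 = 01111
Remainder (last 4 bits) = 1111. This is the CRC / FCS.

1111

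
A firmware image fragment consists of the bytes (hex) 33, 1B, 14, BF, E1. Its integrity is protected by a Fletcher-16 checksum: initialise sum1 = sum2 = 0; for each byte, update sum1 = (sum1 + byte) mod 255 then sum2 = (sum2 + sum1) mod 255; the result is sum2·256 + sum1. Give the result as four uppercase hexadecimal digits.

0A04

Running sums (mod 255):
  after byte 0 (33): sum1=51, sum2=51
  after byte 1 (1B): sum1=78, sum2=129
  after byte 2 (14): sum1=98, sum2=227
  after byte 3 (BF): sum1=34, sum2=6
  after byte 4 (E1): sum1=4, sum2=10
Checksum = sum2·256 + sum1 = 10·256 + 4 = 2564 = 0x0A04.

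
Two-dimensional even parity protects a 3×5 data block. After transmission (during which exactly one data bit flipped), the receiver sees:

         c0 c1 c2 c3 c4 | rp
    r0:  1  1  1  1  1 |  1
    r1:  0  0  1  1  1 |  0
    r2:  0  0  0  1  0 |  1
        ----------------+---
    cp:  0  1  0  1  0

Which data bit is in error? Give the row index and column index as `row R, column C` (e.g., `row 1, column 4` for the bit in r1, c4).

Recompute each row's even parity and compare to rp:
  r0: data parity 1, sent rp 1 → ok
  r1: data parity 1, sent rp 0 → mismatch
  r2: data parity 1, sent rp 1 → ok
Recompute each column's even parity and compare to cp:
  c0: data parity 1, sent cp 0 → mismatch
  c1: data parity 1, sent cp 1 → ok
  c2: data parity 0, sent cp 0 → ok
  c3: data parity 1, sent cp 1 → ok
  c4: data parity 0, sent cp 0 → ok
Exactly one row (r1) and one column (c0) fail → the flipped bit is at their intersection.

row 1, column 0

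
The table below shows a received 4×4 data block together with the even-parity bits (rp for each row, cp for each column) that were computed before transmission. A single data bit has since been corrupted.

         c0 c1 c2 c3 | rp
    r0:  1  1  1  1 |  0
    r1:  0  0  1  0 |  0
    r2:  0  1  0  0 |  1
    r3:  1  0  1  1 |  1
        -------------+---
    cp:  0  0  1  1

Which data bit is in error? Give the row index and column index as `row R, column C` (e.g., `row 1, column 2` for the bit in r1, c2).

row 1, column 3

Recompute each row's even parity and compare to rp:
  r0: data parity 0, sent rp 0 → ok
  r1: data parity 1, sent rp 0 → mismatch
  r2: data parity 1, sent rp 1 → ok
  r3: data parity 1, sent rp 1 → ok
Recompute each column's even parity and compare to cp:
  c0: data parity 0, sent cp 0 → ok
  c1: data parity 0, sent cp 0 → ok
  c2: data parity 1, sent cp 1 → ok
  c3: data parity 0, sent cp 1 → mismatch
Exactly one row (r1) and one column (c3) fail → the flipped bit is at their intersection.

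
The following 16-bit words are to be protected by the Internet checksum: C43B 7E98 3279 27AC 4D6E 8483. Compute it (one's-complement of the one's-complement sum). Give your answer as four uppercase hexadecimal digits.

One's-complement addition (fold any carry out of bit 15 back into bit 0):
  0xC43B + 0x7E98 = 0x142D3 → wrap carry → 0x42D4
  0x42D4 + 0x3279 = 0x0754D
  0x754D + 0x27AC = 0x09CF9
  0x9CF9 + 0x4D6E = 0x0EA67
  0xEA67 + 0x8483 = 0x16EEA → wrap carry → 0x6EEB
One's-complement sum = 0x6EEB.
Checksum = ~0x6EEB & 0xFFFF = 0x9114.

9114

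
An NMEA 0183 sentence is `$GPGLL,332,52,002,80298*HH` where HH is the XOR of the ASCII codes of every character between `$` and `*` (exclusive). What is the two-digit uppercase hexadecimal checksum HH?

6C

XOR the ASCII codes of the payload characters:
  'G' = 0x47 → acc = 0x47
  'P' = 0x50 → acc = 0x17
  'G' = 0x47 → acc = 0x50
  'L' = 0x4C → acc = 0x1C
  'L' = 0x4C → acc = 0x50
  ',' = 0x2C → acc = 0x7C
  '3' = 0x33 → acc = 0x4F
  '3' = 0x33 → acc = 0x7C
  '2' = 0x32 → acc = 0x4E
  ',' = 0x2C → acc = 0x62
  '5' = 0x35 → acc = 0x57
  '2' = 0x32 → acc = 0x65
  ',' = 0x2C → acc = 0x49
  '0' = 0x30 → acc = 0x79
  '0' = 0x30 → acc = 0x49
  '2' = 0x32 → acc = 0x7B
  ',' = 0x2C → acc = 0x57
  '8' = 0x38 → acc = 0x6F
  '0' = 0x30 → acc = 0x5F
  '2' = 0x32 → acc = 0x6D
  '9' = 0x39 → acc = 0x54
  '8' = 0x38 → acc = 0x6C
Checksum = 0x6C.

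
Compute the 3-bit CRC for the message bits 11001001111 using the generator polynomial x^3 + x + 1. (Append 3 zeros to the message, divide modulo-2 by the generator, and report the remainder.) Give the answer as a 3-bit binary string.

Append 3 zeros: 11001001111000. Divide by 1011 (XOR where the leading bit is 1):
  pos 0: 1100 XOR 1011 = 0111
  pos 1: 1111 XOR 1011 = 0100
  pos 2: 1000 XOR 1011 = 0011
  pos 4: 1101 XOR 1011 = 0110
  pos 5: 1101 XOR 1011 = 0110
  pos 6: 1101 XOR 1011 = 0110
  pos 7: 1101 XOR 1011 = 0110
  pos 8: 1100 XOR 1011 = 0111
  pos 9: 1110 XOR 1011 = 0101
  pos 10: 1010 XOR 1011 = 0001
Remainder (last 3 bits) = 001. This is the CRC / FCS.

001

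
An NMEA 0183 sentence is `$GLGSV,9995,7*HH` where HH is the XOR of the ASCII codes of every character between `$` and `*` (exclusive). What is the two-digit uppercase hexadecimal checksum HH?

72

XOR the ASCII codes of the payload characters:
  'G' = 0x47 → acc = 0x47
  'L' = 0x4C → acc = 0x0B
  'G' = 0x47 → acc = 0x4C
  'S' = 0x53 → acc = 0x1F
  'V' = 0x56 → acc = 0x49
  ',' = 0x2C → acc = 0x65
  '9' = 0x39 → acc = 0x5C
  '9' = 0x39 → acc = 0x65
  '9' = 0x39 → acc = 0x5C
  '5' = 0x35 → acc = 0x69
  ',' = 0x2C → acc = 0x45
  '7' = 0x37 → acc = 0x72
Checksum = 0x72.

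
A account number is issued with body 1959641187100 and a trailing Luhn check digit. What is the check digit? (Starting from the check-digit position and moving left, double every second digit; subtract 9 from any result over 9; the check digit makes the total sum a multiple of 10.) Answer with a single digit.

Partial digits right→left: 0 0 1 7 8 1 1 4 6 9 5 9 1
Double every second digit counting from the check-digit position (so the 1st, 3rd, 5th, ... of the partial from the right).
  doubled (with −9 where >9): 0 2 7 2 3 1 2 → sum 17
  kept as-is: 0 7 1 4 9 9 → sum 30
Total = 17 + 30 = 47.
Check digit = (10 − (47 mod 10)) mod 10 = 3.

3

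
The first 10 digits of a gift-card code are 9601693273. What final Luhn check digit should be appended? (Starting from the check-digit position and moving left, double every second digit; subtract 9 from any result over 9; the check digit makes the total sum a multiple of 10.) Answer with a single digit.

Partial digits right→left: 3 7 2 3 9 6 1 0 6 9
Double every second digit counting from the check-digit position (so the 1st, 3rd, 5th, ... of the partial from the right).
  doubled (with −9 where >9): 6 4 9 2 3 → sum 24
  kept as-is: 7 3 6 0 9 → sum 25
Total = 24 + 25 = 49.
Check digit = (10 − (49 mod 10)) mod 10 = 1.

1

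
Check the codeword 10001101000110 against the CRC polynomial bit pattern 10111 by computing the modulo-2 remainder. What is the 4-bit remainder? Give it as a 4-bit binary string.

0000

Modulo-2 division of 10001101000110 by 10111:
  pos 0: 10001 XOR 10111 = 00110
  pos 2: 11010 XOR 10111 = 01101
  pos 3: 11011 XOR 10111 = 01100
  pos 4: 11000 XOR 10111 = 01111
  pos 5: 11110 XOR 10111 = 01001
  pos 6: 10010 XOR 10111 = 00101
  pos 8: 10111 XOR 10111 = 00000
Remainder = 0000 (zero — the frame passes the CRC check).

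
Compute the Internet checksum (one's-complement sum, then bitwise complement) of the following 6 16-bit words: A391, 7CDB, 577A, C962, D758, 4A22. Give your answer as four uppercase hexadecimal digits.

One's-complement addition (fold any carry out of bit 15 back into bit 0):
  0xA391 + 0x7CDB = 0x1206C → wrap carry → 0x206D
  0x206D + 0x577A = 0x077E7
  0x77E7 + 0xC962 = 0x14149 → wrap carry → 0x414A
  0x414A + 0xD758 = 0x118A2 → wrap carry → 0x18A3
  0x18A3 + 0x4A22 = 0x062C5
One's-complement sum = 0x62C5.
Checksum = ~0x62C5 & 0xFFFF = 0x9D3A.

9D3A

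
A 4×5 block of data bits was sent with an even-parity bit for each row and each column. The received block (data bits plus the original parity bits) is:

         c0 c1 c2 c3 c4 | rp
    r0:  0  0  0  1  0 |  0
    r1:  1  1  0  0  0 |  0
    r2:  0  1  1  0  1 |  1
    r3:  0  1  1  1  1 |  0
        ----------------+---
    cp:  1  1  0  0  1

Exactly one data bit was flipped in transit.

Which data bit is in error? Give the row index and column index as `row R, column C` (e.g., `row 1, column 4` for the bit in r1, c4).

row 0, column 4

Recompute each row's even parity and compare to rp:
  r0: data parity 1, sent rp 0 → mismatch
  r1: data parity 0, sent rp 0 → ok
  r2: data parity 1, sent rp 1 → ok
  r3: data parity 0, sent rp 0 → ok
Recompute each column's even parity and compare to cp:
  c0: data parity 1, sent cp 1 → ok
  c1: data parity 1, sent cp 1 → ok
  c2: data parity 0, sent cp 0 → ok
  c3: data parity 0, sent cp 0 → ok
  c4: data parity 0, sent cp 1 → mismatch
Exactly one row (r0) and one column (c4) fail → the flipped bit is at their intersection.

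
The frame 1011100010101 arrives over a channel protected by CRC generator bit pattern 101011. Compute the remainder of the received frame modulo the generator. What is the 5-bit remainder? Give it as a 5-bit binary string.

Modulo-2 division of 1011100010101 by 101011:
  pos 0: 101110 XOR 101011 = 000101
  pos 3: 101001 XOR 101011 = 000010
  pos 7: 100101 XOR 101011 = 001110
Remainder = 01110 (nonzero — an error is detected).

01110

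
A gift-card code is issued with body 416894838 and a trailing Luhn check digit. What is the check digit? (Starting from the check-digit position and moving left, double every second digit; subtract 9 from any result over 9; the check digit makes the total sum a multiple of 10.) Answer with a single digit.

Partial digits right→left: 8 3 8 4 9 8 6 1 4
Double every second digit counting from the check-digit position (so the 1st, 3rd, 5th, ... of the partial from the right).
  doubled (with −9 where >9): 7 7 9 3 8 → sum 34
  kept as-is: 3 4 8 1 → sum 16
Total = 34 + 16 = 50.
Check digit = (10 − (50 mod 10)) mod 10 = 0.

0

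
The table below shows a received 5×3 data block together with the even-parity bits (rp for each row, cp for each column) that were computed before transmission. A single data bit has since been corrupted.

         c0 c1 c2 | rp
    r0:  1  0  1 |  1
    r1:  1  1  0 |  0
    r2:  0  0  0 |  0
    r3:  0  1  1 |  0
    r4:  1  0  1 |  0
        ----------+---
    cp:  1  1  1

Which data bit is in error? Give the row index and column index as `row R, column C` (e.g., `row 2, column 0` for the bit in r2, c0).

row 0, column 1

Recompute each row's even parity and compare to rp:
  r0: data parity 0, sent rp 1 → mismatch
  r1: data parity 0, sent rp 0 → ok
  r2: data parity 0, sent rp 0 → ok
  r3: data parity 0, sent rp 0 → ok
  r4: data parity 0, sent rp 0 → ok
Recompute each column's even parity and compare to cp:
  c0: data parity 1, sent cp 1 → ok
  c1: data parity 0, sent cp 1 → mismatch
  c2: data parity 1, sent cp 1 → ok
Exactly one row (r0) and one column (c1) fail → the flipped bit is at their intersection.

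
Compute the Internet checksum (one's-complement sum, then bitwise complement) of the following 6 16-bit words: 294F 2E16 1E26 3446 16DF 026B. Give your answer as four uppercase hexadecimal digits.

3CE4

One's-complement addition (fold any carry out of bit 15 back into bit 0):
  0x294F + 0x2E16 = 0x05765
  0x5765 + 0x1E26 = 0x0758B
  0x758B + 0x3446 = 0x0A9D1
  0xA9D1 + 0x16DF = 0x0C0B0
  0xC0B0 + 0x026B = 0x0C31B
One's-complement sum = 0xC31B.
Checksum = ~0xC31B & 0xFFFF = 0x3CE4.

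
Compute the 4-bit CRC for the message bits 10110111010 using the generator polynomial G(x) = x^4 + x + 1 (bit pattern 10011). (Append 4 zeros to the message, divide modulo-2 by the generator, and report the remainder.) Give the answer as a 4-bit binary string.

1010

Append 4 zeros: 101101110100000. Divide by 10011 (XOR where the leading bit is 1):
  pos 0: 10110 XOR 10011 = 00101
  pos 2: 10111 XOR 10011 = 00100
  pos 4: 10010 XOR 10011 = 00001
  pos 8: 11000 XOR 10011 = 01011
  pos 9: 10110 XOR 10011 = 00101
Remainder (last 4 bits) = 1010. This is the CRC / FCS.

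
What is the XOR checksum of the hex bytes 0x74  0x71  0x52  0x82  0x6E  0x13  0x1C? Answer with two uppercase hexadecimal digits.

B4

XOR the bytes together:
  start with 0x74
  0x74 ⊕ 0x71 = 0x05
  0x05 ⊕ 0x52 = 0x57
  0x57 ⊕ 0x82 = 0xD5
  0xD5 ⊕ 0x6E = 0xBB
  0xBB ⊕ 0x13 = 0xA8
  0xA8 ⊕ 0x1C = 0xB4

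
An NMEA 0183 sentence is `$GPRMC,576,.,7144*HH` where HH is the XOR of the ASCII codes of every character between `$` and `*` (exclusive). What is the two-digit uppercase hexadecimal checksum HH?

XOR the ASCII codes of the payload characters:
  'G' = 0x47 → acc = 0x47
  'P' = 0x50 → acc = 0x17
  'R' = 0x52 → acc = 0x45
  'M' = 0x4D → acc = 0x08
  'C' = 0x43 → acc = 0x4B
  ',' = 0x2C → acc = 0x67
  '5' = 0x35 → acc = 0x52
  '7' = 0x37 → acc = 0x65
  '6' = 0x36 → acc = 0x53
  ',' = 0x2C → acc = 0x7F
  '.' = 0x2E → acc = 0x51
  ',' = 0x2C → acc = 0x7D
  '7' = 0x37 → acc = 0x4A
  '1' = 0x31 → acc = 0x7B
  '4' = 0x34 → acc = 0x4F
  '4' = 0x34 → acc = 0x7B
Checksum = 0x7B.

7B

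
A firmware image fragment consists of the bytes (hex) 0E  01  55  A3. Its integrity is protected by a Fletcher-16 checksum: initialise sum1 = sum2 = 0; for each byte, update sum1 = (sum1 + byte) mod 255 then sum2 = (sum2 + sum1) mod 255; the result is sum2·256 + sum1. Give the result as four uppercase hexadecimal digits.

8908

Running sums (mod 255):
  after byte 0 (0E): sum1=14, sum2=14
  after byte 1 (01): sum1=15, sum2=29
  after byte 2 (55): sum1=100, sum2=129
  after byte 3 (A3): sum1=8, sum2=137
Checksum = sum2·256 + sum1 = 137·256 + 8 = 35080 = 0x8908.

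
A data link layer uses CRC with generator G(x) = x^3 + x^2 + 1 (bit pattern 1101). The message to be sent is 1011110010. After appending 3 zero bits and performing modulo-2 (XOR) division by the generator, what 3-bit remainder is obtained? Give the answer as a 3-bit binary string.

Append 3 zeros: 1011110010000. Divide by 1101 (XOR where the leading bit is 1):
  pos 0: 1011 XOR 1101 = 0110
  pos 1: 1101 XOR 1101 = 0000
  pos 5: 1001 XOR 1101 = 0100
  pos 6: 1000 XOR 1101 = 0101
  pos 7: 1010 XOR 1101 = 0111
  pos 8: 1110 XOR 1101 = 0011
Remainder (last 3 bits) = 110. This is the CRC / FCS.

110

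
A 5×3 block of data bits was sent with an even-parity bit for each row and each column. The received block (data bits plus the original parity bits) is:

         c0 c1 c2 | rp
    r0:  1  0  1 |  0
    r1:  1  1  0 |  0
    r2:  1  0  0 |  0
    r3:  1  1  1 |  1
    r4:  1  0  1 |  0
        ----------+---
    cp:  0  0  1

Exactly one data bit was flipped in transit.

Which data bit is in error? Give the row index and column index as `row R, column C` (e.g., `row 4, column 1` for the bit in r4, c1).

row 2, column 0

Recompute each row's even parity and compare to rp:
  r0: data parity 0, sent rp 0 → ok
  r1: data parity 0, sent rp 0 → ok
  r2: data parity 1, sent rp 0 → mismatch
  r3: data parity 1, sent rp 1 → ok
  r4: data parity 0, sent rp 0 → ok
Recompute each column's even parity and compare to cp:
  c0: data parity 1, sent cp 0 → mismatch
  c1: data parity 0, sent cp 0 → ok
  c2: data parity 1, sent cp 1 → ok
Exactly one row (r2) and one column (c0) fail → the flipped bit is at their intersection.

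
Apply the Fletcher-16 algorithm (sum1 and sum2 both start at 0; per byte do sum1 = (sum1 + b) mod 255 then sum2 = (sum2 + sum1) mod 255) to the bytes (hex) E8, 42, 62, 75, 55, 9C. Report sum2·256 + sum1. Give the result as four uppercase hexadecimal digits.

Running sums (mod 255):
  after byte 0 (E8): sum1=232, sum2=232
  after byte 1 (42): sum1=43, sum2=20
  after byte 2 (62): sum1=141, sum2=161
  after byte 3 (75): sum1=3, sum2=164
  after byte 4 (55): sum1=88, sum2=252
  after byte 5 (9C): sum1=244, sum2=241
Checksum = sum2·256 + sum1 = 241·256 + 244 = 61940 = 0xF1F4.

F1F4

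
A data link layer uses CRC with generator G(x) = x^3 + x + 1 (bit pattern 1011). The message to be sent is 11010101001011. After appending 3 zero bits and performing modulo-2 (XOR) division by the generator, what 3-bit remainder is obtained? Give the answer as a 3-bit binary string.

001

Append 3 zeros: 11010101001011000. Divide by 1011 (XOR where the leading bit is 1):
  pos 0: 1101 XOR 1011 = 0110
  pos 1: 1100 XOR 1011 = 0111
  pos 2: 1111 XOR 1011 = 0100
  pos 3: 1000 XOR 1011 = 0011
  pos 5: 1110 XOR 1011 = 0101
  pos 6: 1010 XOR 1011 = 0001
  pos 9: 1101 XOR 1011 = 0110
  pos 10: 1101 XOR 1011 = 0110
  pos 11: 1100 XOR 1011 = 0111
  pos 12: 1110 XOR 1011 = 0101
  pos 13: 1010 XOR 1011 = 0001
Remainder (last 3 bits) = 001. This is the CRC / FCS.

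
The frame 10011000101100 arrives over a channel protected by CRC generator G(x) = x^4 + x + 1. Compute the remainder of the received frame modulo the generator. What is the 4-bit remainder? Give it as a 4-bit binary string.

1010

Modulo-2 division of 10011000101100 by 10011:
  pos 0: 10011 XOR 10011 = 00000
  pos 8: 10110 XOR 10011 = 00101
Remainder = 1010 (nonzero — an error is detected).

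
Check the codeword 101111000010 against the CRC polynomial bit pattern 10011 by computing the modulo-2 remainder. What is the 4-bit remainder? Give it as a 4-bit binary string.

0100

Modulo-2 division of 101111000010 by 10011:
  pos 0: 10111 XOR 10011 = 00100
  pos 2: 10010 XOR 10011 = 00001
  pos 6: 10001 XOR 10011 = 00010
Remainder = 0100 (nonzero — an error is detected).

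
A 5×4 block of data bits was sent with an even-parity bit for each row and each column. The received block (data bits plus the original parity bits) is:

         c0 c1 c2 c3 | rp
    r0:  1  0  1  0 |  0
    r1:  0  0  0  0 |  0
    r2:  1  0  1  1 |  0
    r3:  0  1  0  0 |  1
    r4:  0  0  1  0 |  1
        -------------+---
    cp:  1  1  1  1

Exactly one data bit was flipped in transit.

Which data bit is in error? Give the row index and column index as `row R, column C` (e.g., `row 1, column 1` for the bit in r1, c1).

row 2, column 0

Recompute each row's even parity and compare to rp:
  r0: data parity 0, sent rp 0 → ok
  r1: data parity 0, sent rp 0 → ok
  r2: data parity 1, sent rp 0 → mismatch
  r3: data parity 1, sent rp 1 → ok
  r4: data parity 1, sent rp 1 → ok
Recompute each column's even parity and compare to cp:
  c0: data parity 0, sent cp 1 → mismatch
  c1: data parity 1, sent cp 1 → ok
  c2: data parity 1, sent cp 1 → ok
  c3: data parity 1, sent cp 1 → ok
Exactly one row (r2) and one column (c0) fail → the flipped bit is at their intersection.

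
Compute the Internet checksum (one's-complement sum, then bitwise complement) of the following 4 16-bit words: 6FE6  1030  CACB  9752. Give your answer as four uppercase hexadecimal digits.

1DCB

One's-complement addition (fold any carry out of bit 15 back into bit 0):
  0x6FE6 + 0x1030 = 0x08016
  0x8016 + 0xCACB = 0x14AE1 → wrap carry → 0x4AE2
  0x4AE2 + 0x9752 = 0x0E234
One's-complement sum = 0xE234.
Checksum = ~0xE234 & 0xFFFF = 0x1DCB.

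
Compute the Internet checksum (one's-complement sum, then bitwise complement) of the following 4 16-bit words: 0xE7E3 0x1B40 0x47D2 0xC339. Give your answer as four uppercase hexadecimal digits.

F1CF

One's-complement addition (fold any carry out of bit 15 back into bit 0):
  0xE7E3 + 0x1B40 = 0x10323 → wrap carry → 0x0324
  0x0324 + 0x47D2 = 0x04AF6
  0x4AF6 + 0xC339 = 0x10E2F → wrap carry → 0x0E30
One's-complement sum = 0x0E30.
Checksum = ~0x0E30 & 0xFFFF = 0xF1CF.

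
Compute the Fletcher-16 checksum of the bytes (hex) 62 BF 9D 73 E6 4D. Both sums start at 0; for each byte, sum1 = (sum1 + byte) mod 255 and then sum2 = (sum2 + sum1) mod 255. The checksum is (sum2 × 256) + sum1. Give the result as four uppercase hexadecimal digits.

Running sums (mod 255):
  after byte 0 (62): sum1=98, sum2=98
  after byte 1 (BF): sum1=34, sum2=132
  after byte 2 (9D): sum1=191, sum2=68
  after byte 3 (73): sum1=51, sum2=119
  after byte 4 (E6): sum1=26, sum2=145
  after byte 5 (4D): sum1=103, sum2=248
Checksum = sum2·256 + sum1 = 248·256 + 103 = 63591 = 0xF867.

F867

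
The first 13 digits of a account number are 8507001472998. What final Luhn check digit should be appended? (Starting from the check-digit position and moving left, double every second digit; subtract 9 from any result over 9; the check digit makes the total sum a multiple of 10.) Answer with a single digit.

Partial digits right→left: 8 9 9 2 7 4 1 0 0 7 0 5 8
Double every second digit counting from the check-digit position (so the 1st, 3rd, 5th, ... of the partial from the right).
  doubled (with −9 where >9): 7 9 5 2 0 0 7 → sum 30
  kept as-is: 9 2 4 0 7 5 → sum 27
Total = 30 + 27 = 57.
Check digit = (10 − (57 mod 10)) mod 10 = 3.

3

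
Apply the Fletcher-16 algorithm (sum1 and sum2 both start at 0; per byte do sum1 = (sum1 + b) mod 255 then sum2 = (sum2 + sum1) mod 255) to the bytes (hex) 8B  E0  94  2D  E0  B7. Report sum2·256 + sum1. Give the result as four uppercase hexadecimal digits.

FCC6

Running sums (mod 255):
  after byte 0 (8B): sum1=139, sum2=139
  after byte 1 (E0): sum1=108, sum2=247
  after byte 2 (94): sum1=1, sum2=248
  after byte 3 (2D): sum1=46, sum2=39
  after byte 4 (E0): sum1=15, sum2=54
  after byte 5 (B7): sum1=198, sum2=252
Checksum = sum2·256 + sum1 = 252·256 + 198 = 64710 = 0xFCC6.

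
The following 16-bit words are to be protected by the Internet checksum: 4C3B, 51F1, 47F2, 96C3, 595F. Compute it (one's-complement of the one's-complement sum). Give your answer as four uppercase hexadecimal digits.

29BE

One's-complement addition (fold any carry out of bit 15 back into bit 0):
  0x4C3B + 0x51F1 = 0x09E2C
  0x9E2C + 0x47F2 = 0x0E61E
  0xE61E + 0x96C3 = 0x17CE1 → wrap carry → 0x7CE2
  0x7CE2 + 0x595F = 0x0D641
One's-complement sum = 0xD641.
Checksum = ~0xD641 & 0xFFFF = 0x29BE.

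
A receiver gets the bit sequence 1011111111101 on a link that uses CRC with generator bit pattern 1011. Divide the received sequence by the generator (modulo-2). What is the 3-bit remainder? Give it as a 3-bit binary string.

001

Modulo-2 division of 1011111111101 by 1011:
  pos 0: 1011 XOR 1011 = 0000
  pos 4: 1111 XOR 1011 = 0100
  pos 5: 1001 XOR 1011 = 0010
  pos 7: 1011 XOR 1011 = 0000
Remainder = 001 (nonzero — an error is detected).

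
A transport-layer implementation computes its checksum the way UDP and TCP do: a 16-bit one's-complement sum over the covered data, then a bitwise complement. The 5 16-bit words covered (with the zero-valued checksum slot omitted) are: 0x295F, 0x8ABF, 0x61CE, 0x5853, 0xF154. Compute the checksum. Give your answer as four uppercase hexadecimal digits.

A06A

One's-complement addition (fold any carry out of bit 15 back into bit 0):
  0x295F + 0x8ABF = 0x0B41E
  0xB41E + 0x61CE = 0x115EC → wrap carry → 0x15ED
  0x15ED + 0x5853 = 0x06E40
  0x6E40 + 0xF154 = 0x15F94 → wrap carry → 0x5F95
One's-complement sum = 0x5F95.
Checksum = ~0x5F95 & 0xFFFF = 0xA06A.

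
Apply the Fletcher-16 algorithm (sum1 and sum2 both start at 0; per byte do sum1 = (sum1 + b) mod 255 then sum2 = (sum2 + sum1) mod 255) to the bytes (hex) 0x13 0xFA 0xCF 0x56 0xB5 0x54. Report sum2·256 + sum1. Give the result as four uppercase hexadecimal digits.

5B3E

Running sums (mod 255):
  after byte 0 (0x13): sum1=19, sum2=19
  after byte 1 (0xFA): sum1=14, sum2=33
  after byte 2 (0xCF): sum1=221, sum2=254
  after byte 3 (0x56): sum1=52, sum2=51
  after byte 4 (0xB5): sum1=233, sum2=29
  after byte 5 (0x54): sum1=62, sum2=91
Checksum = sum2·256 + sum1 = 91·256 + 62 = 23358 = 0x5B3E.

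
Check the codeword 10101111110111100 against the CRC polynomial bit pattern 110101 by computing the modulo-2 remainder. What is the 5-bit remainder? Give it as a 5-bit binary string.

00000

Modulo-2 division of 10101111110111100 by 110101:
  pos 0: 101011 XOR 110101 = 011110
  pos 1: 111101 XOR 110101 = 001000
  pos 3: 100011 XOR 110101 = 010110
  pos 4: 101101 XOR 110101 = 011000
  pos 5: 110000 XOR 110101 = 000101
  pos 8: 101111 XOR 110101 = 011010
  pos 9: 110101 XOR 110101 = 000000
Remainder = 00000 (zero — the frame passes the CRC check).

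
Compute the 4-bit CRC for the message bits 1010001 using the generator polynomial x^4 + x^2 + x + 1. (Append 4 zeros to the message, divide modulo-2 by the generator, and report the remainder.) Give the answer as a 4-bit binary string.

1101

Append 4 zeros: 10100010000. Divide by 10111 (XOR where the leading bit is 1):
  pos 0: 10100 XOR 10111 = 00011
  pos 3: 11010 XOR 10111 = 01101
  pos 4: 11010 XOR 10111 = 01101
  pos 5: 11010 XOR 10111 = 01101
  pos 6: 11010 XOR 10111 = 01101
Remainder (last 4 bits) = 1101. This is the CRC / FCS.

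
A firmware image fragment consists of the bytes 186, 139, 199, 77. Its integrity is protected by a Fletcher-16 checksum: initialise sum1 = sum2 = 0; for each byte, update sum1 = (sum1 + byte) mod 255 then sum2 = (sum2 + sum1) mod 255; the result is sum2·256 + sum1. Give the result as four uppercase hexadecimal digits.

6A5B

Running sums (mod 255):
  after byte 0 (186): sum1=186, sum2=186
  after byte 1 (139): sum1=70, sum2=1
  after byte 2 (199): sum1=14, sum2=15
  after byte 3 (77): sum1=91, sum2=106
Checksum = sum2·256 + sum1 = 106·256 + 91 = 27227 = 0x6A5B.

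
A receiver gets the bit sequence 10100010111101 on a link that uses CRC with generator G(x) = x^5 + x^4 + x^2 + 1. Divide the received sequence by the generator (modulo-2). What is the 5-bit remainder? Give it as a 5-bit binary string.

00000

Modulo-2 division of 10100010111101 by 110101:
  pos 0: 101000 XOR 110101 = 011101
  pos 1: 111011 XOR 110101 = 001110
  pos 3: 111001 XOR 110101 = 001100
  pos 5: 110011 XOR 110101 = 000110
  pos 8: 110101 XOR 110101 = 000000
Remainder = 00000 (zero — the frame passes the CRC check).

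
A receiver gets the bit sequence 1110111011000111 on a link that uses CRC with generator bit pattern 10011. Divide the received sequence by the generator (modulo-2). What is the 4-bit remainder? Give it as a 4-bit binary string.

Modulo-2 division of 1110111011000111 by 10011:
  pos 0: 11101 XOR 10011 = 01110
  pos 1: 11101 XOR 10011 = 01110
  pos 2: 11101 XOR 10011 = 01110
  pos 3: 11100 XOR 10011 = 01111
  pos 4: 11111 XOR 10011 = 01100
  pos 5: 11001 XOR 10011 = 01010
  pos 6: 10100 XOR 10011 = 00111
  pos 8: 11100 XOR 10011 = 01111
  pos 9: 11111 XOR 10011 = 01100
  pos 10: 11001 XOR 10011 = 01010
  pos 11: 10101 XOR 10011 = 00110
Remainder = 0110 (nonzero — an error is detected).

0110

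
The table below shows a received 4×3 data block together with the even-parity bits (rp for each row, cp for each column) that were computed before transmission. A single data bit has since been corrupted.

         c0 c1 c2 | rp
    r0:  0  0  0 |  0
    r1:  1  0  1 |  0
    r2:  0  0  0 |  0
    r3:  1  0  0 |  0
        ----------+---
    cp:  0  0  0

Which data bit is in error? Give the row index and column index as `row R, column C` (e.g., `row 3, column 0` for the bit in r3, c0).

Recompute each row's even parity and compare to rp:
  r0: data parity 0, sent rp 0 → ok
  r1: data parity 0, sent rp 0 → ok
  r2: data parity 0, sent rp 0 → ok
  r3: data parity 1, sent rp 0 → mismatch
Recompute each column's even parity and compare to cp:
  c0: data parity 0, sent cp 0 → ok
  c1: data parity 0, sent cp 0 → ok
  c2: data parity 1, sent cp 0 → mismatch
Exactly one row (r3) and one column (c2) fail → the flipped bit is at their intersection.

row 3, column 2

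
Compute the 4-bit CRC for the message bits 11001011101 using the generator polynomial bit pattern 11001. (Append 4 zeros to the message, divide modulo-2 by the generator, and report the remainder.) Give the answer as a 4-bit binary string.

1111

Append 4 zeros: 110010111010000. Divide by 11001 (XOR where the leading bit is 1):
  pos 0: 11001 XOR 11001 = 00000
  pos 6: 11101 XOR 11001 = 00100
  pos 8: 10000 XOR 11001 = 01001
  pos 9: 10010 XOR 11001 = 01011
  pos 10: 10110 XOR 11001 = 01111
Remainder (last 4 bits) = 1111. This is the CRC / FCS.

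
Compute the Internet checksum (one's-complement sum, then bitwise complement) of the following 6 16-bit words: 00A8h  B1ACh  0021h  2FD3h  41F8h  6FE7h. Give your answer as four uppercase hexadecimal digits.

One's-complement addition (fold any carry out of bit 15 back into bit 0):
  0x00A8 + 0xB1AC = 0x0B254
  0xB254 + 0x0021 = 0x0B275
  0xB275 + 0x2FD3 = 0x0E248
  0xE248 + 0x41F8 = 0x12440 → wrap carry → 0x2441
  0x2441 + 0x6FE7 = 0x09428
One's-complement sum = 0x9428.
Checksum = ~0x9428 & 0xFFFF = 0x6BD7.

6BD7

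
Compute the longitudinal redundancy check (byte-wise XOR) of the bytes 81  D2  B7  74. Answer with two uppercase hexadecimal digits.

90

XOR the bytes together:
  start with 0x81
  0x81 ⊕ 0xD2 = 0x53
  0x53 ⊕ 0xB7 = 0xE4
  0xE4 ⊕ 0x74 = 0x90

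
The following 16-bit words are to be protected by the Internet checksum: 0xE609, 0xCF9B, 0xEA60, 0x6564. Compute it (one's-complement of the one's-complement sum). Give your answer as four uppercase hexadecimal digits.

One's-complement addition (fold any carry out of bit 15 back into bit 0):
  0xE609 + 0xCF9B = 0x1B5A4 → wrap carry → 0xB5A5
  0xB5A5 + 0xEA60 = 0x1A005 → wrap carry → 0xA006
  0xA006 + 0x6564 = 0x1056A → wrap carry → 0x056B
One's-complement sum = 0x056B.
Checksum = ~0x056B & 0xFFFF = 0xFA94.

FA94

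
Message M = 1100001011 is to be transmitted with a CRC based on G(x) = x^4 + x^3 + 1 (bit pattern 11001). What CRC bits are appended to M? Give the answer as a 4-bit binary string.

Append 4 zeros: 11000010110000. Divide by 11001 (XOR where the leading bit is 1):
  pos 0: 11000 XOR 11001 = 00001
  pos 4: 10101 XOR 11001 = 01100
  pos 5: 11001 XOR 11001 = 00000
Remainder (last 4 bits) = 0000. This is the CRC / FCS.

0000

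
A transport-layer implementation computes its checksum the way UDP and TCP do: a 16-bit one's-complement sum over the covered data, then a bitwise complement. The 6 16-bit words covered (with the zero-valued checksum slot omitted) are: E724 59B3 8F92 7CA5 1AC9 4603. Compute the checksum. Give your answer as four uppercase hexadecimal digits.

5223

One's-complement addition (fold any carry out of bit 15 back into bit 0):
  0xE724 + 0x59B3 = 0x140D7 → wrap carry → 0x40D8
  0x40D8 + 0x8F92 = 0x0D06A
  0xD06A + 0x7CA5 = 0x14D0F → wrap carry → 0x4D10
  0x4D10 + 0x1AC9 = 0x067D9
  0x67D9 + 0x4603 = 0x0ADDC
One's-complement sum = 0xADDC.
Checksum = ~0xADDC & 0xFFFF = 0x5223.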